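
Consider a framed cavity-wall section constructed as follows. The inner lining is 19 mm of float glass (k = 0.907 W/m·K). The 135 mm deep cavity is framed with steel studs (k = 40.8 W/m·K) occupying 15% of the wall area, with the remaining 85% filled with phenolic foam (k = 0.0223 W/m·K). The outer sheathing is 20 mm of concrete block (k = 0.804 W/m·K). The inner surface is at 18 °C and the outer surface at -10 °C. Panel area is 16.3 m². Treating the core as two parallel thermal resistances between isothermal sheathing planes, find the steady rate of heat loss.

Sheathing layers in series; stud and cavity paths in parallel between them.
R_inner = 0.019/(0.907×16.3) = 0.001285 K/W
R_stud  = 0.135/(40.8×0.15×16.3) = 0.001353 K/W
R_cav   = 0.135/(0.0223×0.85×16.3) = 0.4369 K/W
1/R_core = 1/R_stud + 1/R_cav → R_core = 0.001349 K/W
R_outer = 0.02/(0.804×16.3) = 0.001526 K/W
R_total = 0.00416 K/W
Q = ΔT/R_total = 28/0.00416

Q ≈ 6730 W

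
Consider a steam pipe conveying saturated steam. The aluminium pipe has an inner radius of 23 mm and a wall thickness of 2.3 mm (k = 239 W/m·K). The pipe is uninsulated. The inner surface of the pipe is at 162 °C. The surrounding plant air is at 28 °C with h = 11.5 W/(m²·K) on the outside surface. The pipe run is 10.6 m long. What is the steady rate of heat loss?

Q ≈ 2600 W

Treating each annulus and film as a series resistance:
R_aluminium pipe wall = ln(25.3/23)/(2π×239×10.6) = 5.988×10^-6 K/W
R_outer film = 1/(h_o·2πr_oL) = 1/(11.5×2π×0.0253×10.6) = 0.05161 K/W
R_total = 0.05161 K/W
Q = ΔT/R_total = 134/0.05161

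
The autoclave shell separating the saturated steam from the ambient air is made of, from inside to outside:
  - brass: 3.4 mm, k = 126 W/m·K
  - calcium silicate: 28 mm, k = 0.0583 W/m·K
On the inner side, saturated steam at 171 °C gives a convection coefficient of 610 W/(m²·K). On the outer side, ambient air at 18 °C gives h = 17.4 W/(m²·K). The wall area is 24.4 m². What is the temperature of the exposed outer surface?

T ≈ 34.3 °C

Model the wall as resistances in series:
R_inner film = 1/(h_i·A) = 1/(610×24.4) = 6.719×10^-5 K/W
R_brass = L/(kA) = 0.0034/(126×24.4) = 1.106×10^-6 K/W
R_calcium silicate = L/(kA) = 0.028/(0.0583×24.4) = 0.01968 K/W
R_outer film = 1/(h_o·A) = 1/(17.4×24.4) = 0.002355 K/W
R_total = 0.02211 K/W;  Q = ΔT/R_total = 153/0.02211 = 6921 W
T_interface = T_inner − Q·ΣR(inner→interface) = 171 − 6920×0.01975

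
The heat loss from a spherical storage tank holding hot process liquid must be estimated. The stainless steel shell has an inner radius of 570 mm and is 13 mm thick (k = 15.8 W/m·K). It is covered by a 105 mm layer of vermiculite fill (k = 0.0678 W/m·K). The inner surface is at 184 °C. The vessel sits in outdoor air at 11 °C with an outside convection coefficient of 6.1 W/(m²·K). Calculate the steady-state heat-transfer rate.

Spherical conduction: R = (1/r_in − 1/r_out)/(4πk) per layer; series-sum.
R_stainless steel shell = (1/0.57 − 1/0.583)/(4π×15.8) = 1.97×10^-4 K/W
R_vermiculite fill = (1/0.583 − 1/0.688)/(4π×0.0678) = 0.3073 K/W
R_outer film = 1/(h·4πr_o²) = 1/(6.1×4π×0.688²) = 0.02756 K/W
R_total = 0.335 K/W
Q = ΔT/R_total = 173/0.335

Q ≈ 516 W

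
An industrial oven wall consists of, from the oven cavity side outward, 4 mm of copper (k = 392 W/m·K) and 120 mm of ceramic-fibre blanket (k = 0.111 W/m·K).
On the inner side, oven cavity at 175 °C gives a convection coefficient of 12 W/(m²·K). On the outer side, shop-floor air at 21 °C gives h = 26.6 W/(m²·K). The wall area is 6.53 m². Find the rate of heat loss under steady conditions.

Using the resistance-network approach (series):
R_inner film = 1/(h_i·A) = 1/(12×6.53) = 0.01276 K/W
R_copper = L/(kA) = 0.004/(392×6.53) = 1.563×10^-6 K/W
R_ceramic-fibre blanket = L/(kA) = 0.12/(0.111×6.53) = 0.1656 K/W
R_outer film = 1/(h_o·A) = 1/(26.6×6.53) = 0.005757 K/W
R_total = 0.1841 K/W
Q = ΔT / R_total = 154 / 0.1841

Q ≈ 837 W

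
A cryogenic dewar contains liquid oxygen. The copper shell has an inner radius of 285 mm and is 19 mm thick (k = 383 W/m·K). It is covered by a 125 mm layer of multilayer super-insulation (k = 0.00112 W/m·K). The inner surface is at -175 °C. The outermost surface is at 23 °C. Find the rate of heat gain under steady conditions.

Q ≈ 2.91 W

Each spherical layer contributes R = (1/r_i − 1/r_o)/(4πk):
R_copper shell = (1/0.285 − 1/0.304)/(4π×383) = 4.556×10^-5 K/W
R_multilayer super-insulation = (1/0.304 − 1/0.429)/(4π×0.00112) = 68.1 K/W
R_total = 68.1 K/W
Q = ΔT/R_total = 198/68.1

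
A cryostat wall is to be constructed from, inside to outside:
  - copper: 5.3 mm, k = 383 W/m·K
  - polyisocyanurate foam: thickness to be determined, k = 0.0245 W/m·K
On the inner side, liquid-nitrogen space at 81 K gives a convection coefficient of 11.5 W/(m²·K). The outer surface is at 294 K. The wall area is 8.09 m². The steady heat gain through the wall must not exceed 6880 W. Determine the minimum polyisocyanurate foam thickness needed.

L ≈ 4.01 mm

Series thermal resistances:
R_inner film = 1/(h_i·A) = 1/(11.5×8.09) = 0.01075 K/W
R_copper = L/(kA) = 0.0053/(383×8.09) = 1.711×10^-6 K/W
Sum of the known resistances R_other = 0.01075 K/W
Required total resistance R_tot = ΔT/Q_allow = 213/6880 = 0.03096 K/W
R_polyisocyanurate foam = R_tot − R_other = 0.02021 K/W
L = R·k·A = 0.02021×0.0245×8.09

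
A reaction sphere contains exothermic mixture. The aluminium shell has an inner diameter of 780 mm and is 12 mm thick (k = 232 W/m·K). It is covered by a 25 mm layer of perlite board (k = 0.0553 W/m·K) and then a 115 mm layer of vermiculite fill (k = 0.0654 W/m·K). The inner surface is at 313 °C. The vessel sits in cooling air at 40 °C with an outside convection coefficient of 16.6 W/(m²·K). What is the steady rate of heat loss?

Q ≈ 329 W

Spherical conduction: R = (1/r_in − 1/r_out)/(4πk) per layer; series-sum.
R_aluminium shell = (1/0.39 − 1/0.402)/(4π×232) = 2.625×10^-5 K/W
R_perlite board = (1/0.402 − 1/0.427)/(4π×0.0553) = 0.2096 K/W
R_vermiculite fill = (1/0.427 − 1/0.542)/(4π×0.0654) = 0.6046 K/W
R_outer film = 1/(h·4πr_o²) = 1/(16.6×4π×0.542²) = 0.01632 K/W
R_total = 0.8305 K/W
Q = ΔT/R_total = 273/0.8305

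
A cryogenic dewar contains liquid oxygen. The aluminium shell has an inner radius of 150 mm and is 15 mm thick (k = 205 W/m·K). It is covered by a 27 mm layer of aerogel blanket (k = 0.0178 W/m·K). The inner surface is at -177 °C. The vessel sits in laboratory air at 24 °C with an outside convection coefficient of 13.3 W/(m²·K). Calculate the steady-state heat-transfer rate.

Q ≈ 50.6 W

Spherical conduction: R = (1/r_in − 1/r_out)/(4πk) per layer; series-sum.
R_aluminium shell = (1/0.15 − 1/0.165)/(4π×205) = 2.353×10^-4 K/W
R_aerogel blanket = (1/0.165 − 1/0.192)/(4π×0.0178) = 3.81 K/W
R_outer film = 1/(h·4πr_o²) = 1/(13.3×4π×0.192²) = 0.1623 K/W
R_total = 3.973 K/W
Q = ΔT/R_total = 201/3.973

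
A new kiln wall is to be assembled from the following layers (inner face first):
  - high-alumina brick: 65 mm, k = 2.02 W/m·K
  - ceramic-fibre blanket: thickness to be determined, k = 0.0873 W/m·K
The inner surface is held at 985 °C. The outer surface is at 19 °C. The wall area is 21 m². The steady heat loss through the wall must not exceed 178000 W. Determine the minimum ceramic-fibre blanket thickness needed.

L ≈ 7.14 mm

Thermal resistances in series:
R_high-alumina brick = L/(kA) = 0.065/(2.02×21) = 0.001532 K/W
Sum of the known resistances R_other = 0.001532 K/W
Required total resistance R_tot = ΔT/Q_allow = 966/178000 = 0.005427 K/W
R_ceramic-fibre blanket = R_tot − R_other = 0.003895 K/W
L = R·k·A = 0.003895×0.0873×21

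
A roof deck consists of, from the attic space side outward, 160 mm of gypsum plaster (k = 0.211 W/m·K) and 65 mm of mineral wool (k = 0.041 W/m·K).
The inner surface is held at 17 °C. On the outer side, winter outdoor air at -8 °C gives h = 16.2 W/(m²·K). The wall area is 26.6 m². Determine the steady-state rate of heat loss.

Q ≈ 276 W

Series thermal resistances:
R_gypsum plaster = L/(kA) = 0.16/(0.211×26.6) = 0.02851 K/W
R_mineral wool = L/(kA) = 0.065/(0.041×26.6) = 0.0596 K/W
R_outer film = 1/(h_o·A) = 1/(16.2×26.6) = 0.002321 K/W
R_total = 0.09043 K/W
Q = ΔT / R_total = 25 / 0.09043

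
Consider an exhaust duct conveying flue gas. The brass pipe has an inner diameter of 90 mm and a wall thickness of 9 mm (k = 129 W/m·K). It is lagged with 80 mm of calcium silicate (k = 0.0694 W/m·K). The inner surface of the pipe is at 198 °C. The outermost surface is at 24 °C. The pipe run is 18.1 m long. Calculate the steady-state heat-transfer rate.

Treating each annulus and film as a series resistance:
R_brass pipe wall = ln(54/45)/(2π×129×18.1) = 1.243×10^-5 K/W
R_calcium silicate = ln(134/54)/(2π×0.0694×18.1) = 0.1152 K/W
R_total = 0.1152 K/W
Q = ΔT/R_total = 174/0.1152

Q ≈ 1510 W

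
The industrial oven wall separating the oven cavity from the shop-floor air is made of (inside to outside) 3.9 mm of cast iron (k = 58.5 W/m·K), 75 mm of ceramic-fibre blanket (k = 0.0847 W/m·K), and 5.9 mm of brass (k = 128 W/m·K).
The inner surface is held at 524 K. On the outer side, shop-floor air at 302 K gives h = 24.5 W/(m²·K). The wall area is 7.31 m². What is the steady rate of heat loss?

Q ≈ 1750 W

Model the wall as resistances in series:
R_cast iron = L/(kA) = 0.0039/(58.5×7.31) = 9.12×10^-6 K/W
R_ceramic-fibre blanket = L/(kA) = 0.075/(0.0847×7.31) = 0.1211 K/W
R_brass = L/(kA) = 0.0059/(128×7.31) = 6.306×10^-6 K/W
R_outer film = 1/(h_o·A) = 1/(24.5×7.31) = 0.005584 K/W
R_total = 0.1267 K/W
Q = ΔT / R_total = 222 / 0.1267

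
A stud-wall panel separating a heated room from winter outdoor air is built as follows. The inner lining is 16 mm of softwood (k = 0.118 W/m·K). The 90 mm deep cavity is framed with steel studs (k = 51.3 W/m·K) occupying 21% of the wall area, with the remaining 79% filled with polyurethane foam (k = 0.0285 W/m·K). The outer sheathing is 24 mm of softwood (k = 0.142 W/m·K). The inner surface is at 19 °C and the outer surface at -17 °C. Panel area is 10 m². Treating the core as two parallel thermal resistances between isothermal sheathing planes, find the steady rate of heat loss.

Sheathing layers in series; stud and cavity paths in parallel between them.
R_inner = 0.016/(0.118×10) = 0.01356 K/W
R_stud  = 0.09/(51.3×0.21×10) = 8.354×10^-4 K/W
R_cav   = 0.09/(0.0285×0.79×10) = 0.3997 K/W
1/R_core = 1/R_stud + 1/R_cav → R_core = 8.337×10^-4 K/W
R_outer = 0.024/(0.142×10) = 0.0169 K/W
R_total = 0.03129 K/W
Q = ΔT/R_total = 36/0.03129

Q ≈ 1150 W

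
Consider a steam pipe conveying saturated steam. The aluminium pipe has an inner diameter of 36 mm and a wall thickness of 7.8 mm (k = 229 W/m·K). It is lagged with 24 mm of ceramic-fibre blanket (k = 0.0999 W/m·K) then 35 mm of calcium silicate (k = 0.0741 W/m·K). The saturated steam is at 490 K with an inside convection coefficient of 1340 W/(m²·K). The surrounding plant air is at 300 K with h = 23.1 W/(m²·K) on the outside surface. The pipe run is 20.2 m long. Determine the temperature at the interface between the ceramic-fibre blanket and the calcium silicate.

T ≈ 402 K

Cylindrical conduction, so R = ln(r₂/r₁)/(2πkL) per layer, in series:
R_inner film = 1/(h_i·2πr₁L) = 1/(1340×2π×0.018×20.2) = 3.267×10^-4 K/W
R_aluminium pipe wall = ln(25.8/18)/(2π×229×20.2) = 1.239×10^-5 K/W
R_ceramic-fibre blanket = ln(49.8/25.8)/(2π×0.0999×20.2) = 0.05187 K/W
R_calcium silicate = ln(84.8/49.8)/(2π×0.0741×20.2) = 0.0566 K/W
R_outer film = 1/(h_o·2πr_oL) = 1/(23.1×2π×0.0848×20.2) = 0.004022 K/W
R_total = 0.1128 K/W
Q = ΔT/R_total = 190/0.1128
Q = 1680 W
T_interface = T_inner − Q·ΣR(inner→interface) = 490 − 1680×0.05221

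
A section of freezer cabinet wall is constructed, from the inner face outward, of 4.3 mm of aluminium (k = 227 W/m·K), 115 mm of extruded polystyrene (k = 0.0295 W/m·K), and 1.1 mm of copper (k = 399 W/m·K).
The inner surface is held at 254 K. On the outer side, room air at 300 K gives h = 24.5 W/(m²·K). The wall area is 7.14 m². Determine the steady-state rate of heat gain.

Thermal resistances in series:
R_aluminium = L/(kA) = 0.0043/(227×7.14) = 2.653×10^-6 K/W
R_extruded polystyrene = L/(kA) = 0.115/(0.0295×7.14) = 0.546 K/W
R_copper = L/(kA) = 0.0011/(399×7.14) = 3.861×10^-7 K/W
R_outer film = 1/(h_o·A) = 1/(24.5×7.14) = 0.005717 K/W
R_total = 0.5517 K/W
Q = ΔT / R_total = 46 / 0.5517

Q ≈ 83.4 W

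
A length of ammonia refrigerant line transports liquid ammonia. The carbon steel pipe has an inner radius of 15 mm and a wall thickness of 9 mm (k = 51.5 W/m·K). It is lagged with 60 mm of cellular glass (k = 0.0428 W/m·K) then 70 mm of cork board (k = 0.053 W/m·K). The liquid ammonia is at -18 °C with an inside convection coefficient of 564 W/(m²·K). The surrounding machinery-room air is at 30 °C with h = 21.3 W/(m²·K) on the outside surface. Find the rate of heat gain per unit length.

Radial resistances (cylindrical: R_cond = ln(r_o/r_i)/(2πkL), R_conv = 1/(h·2πrL)):
R_inner film = 1/(h_i·2πr₁L) = 1/(564×2π×0.015×1) = 0.01881 K/W
R_carbon steel pipe wall = ln(24/15)/(2π×51.5×1) = 0.001452 K/W
R_cellular glass = ln(84/24)/(2π×0.0428×1) = 4.658 K/W
R_cork board = ln(154/84)/(2π×0.053×1) = 1.82 K/W
R_outer film = 1/(h_o·2πr_oL) = 1/(21.3×2π×0.154×1) = 0.04852 K/W
R_total = 6.547 K/W
Q = ΔT/R_total = 48/6.547

q′ ≈ 7.33 W/m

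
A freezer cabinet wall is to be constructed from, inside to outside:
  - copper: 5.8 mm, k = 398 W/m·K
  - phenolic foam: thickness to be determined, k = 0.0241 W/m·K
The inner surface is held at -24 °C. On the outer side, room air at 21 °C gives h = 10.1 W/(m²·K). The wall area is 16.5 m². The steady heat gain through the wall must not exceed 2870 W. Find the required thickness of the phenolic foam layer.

Using the resistance-network approach (series):
R_copper = L/(kA) = 0.0058/(398×16.5) = 8.832×10^-7 K/W
R_outer film = 1/(h_o·A) = 1/(10.1×16.5) = 0.006001 K/W
Sum of the known resistances R_other = 0.006001 K/W
Required total resistance R_tot = ΔT/Q_allow = 45/2870 = 0.01568 K/W
R_phenolic foam = R_tot − R_other = 0.009678 K/W
L = R·k·A = 0.009678×0.0241×16.5

L ≈ 3.85 mm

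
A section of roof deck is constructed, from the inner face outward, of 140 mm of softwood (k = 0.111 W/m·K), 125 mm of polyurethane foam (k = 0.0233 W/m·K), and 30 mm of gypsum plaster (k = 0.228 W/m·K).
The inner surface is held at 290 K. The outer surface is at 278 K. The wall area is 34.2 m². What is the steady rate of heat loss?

Thermal resistances in series:
R_softwood = L/(kA) = 0.14/(0.111×34.2) = 0.03688 K/W
R_polyurethane foam = L/(kA) = 0.125/(0.0233×34.2) = 0.1569 K/W
R_gypsum plaster = L/(kA) = 0.03/(0.228×34.2) = 0.003847 K/W
R_total = 0.1976 K/W
Q = ΔT / R_total = 12 / 0.1976

Q ≈ 60.7 W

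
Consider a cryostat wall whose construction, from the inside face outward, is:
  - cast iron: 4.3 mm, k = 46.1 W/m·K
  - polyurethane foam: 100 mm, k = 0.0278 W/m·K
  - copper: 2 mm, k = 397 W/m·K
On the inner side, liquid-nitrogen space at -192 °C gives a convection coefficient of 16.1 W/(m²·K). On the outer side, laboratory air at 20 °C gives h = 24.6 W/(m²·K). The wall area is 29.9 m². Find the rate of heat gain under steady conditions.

Q ≈ 1710 W

Treating each layer as a thermal resistance in series:
R_inner film = 1/(h_i·A) = 1/(16.1×29.9) = 0.002077 K/W
R_cast iron = L/(kA) = 0.0043/(46.1×29.9) = 3.12×10^-6 K/W
R_polyurethane foam = L/(kA) = 0.1/(0.0278×29.9) = 0.1203 K/W
R_copper = L/(kA) = 0.002/(397×29.9) = 1.685×10^-7 K/W
R_outer film = 1/(h_o·A) = 1/(24.6×29.9) = 0.00136 K/W
R_total = 0.1237 K/W
Q = ΔT / R_total = 212 / 0.1237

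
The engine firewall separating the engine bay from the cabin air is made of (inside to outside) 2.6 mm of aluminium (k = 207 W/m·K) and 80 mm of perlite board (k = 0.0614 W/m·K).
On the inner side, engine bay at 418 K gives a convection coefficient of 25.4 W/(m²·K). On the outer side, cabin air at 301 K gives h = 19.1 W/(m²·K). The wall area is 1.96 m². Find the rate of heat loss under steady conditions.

Q ≈ 164 W

Thermal resistances in series:
R_inner film = 1/(h_i·A) = 1/(25.4×1.96) = 0.02009 K/W
R_aluminium = L/(kA) = 0.0026/(207×1.96) = 6.408×10^-6 K/W
R_perlite board = L/(kA) = 0.08/(0.0614×1.96) = 0.6648 K/W
R_outer film = 1/(h_o·A) = 1/(19.1×1.96) = 0.02671 K/W
R_total = 0.7116 K/W
Q = ΔT / R_total = 117 / 0.7116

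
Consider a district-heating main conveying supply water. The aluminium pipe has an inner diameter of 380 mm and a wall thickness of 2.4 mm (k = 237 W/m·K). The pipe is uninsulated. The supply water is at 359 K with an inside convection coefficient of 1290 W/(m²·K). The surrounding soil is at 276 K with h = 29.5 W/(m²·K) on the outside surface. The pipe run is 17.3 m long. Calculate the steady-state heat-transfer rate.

Per-layer cylindrical resistances, series-summed:
R_inner film = 1/(h_i·2πr₁L) = 1/(1290×2π×0.19×17.3) = 3.753×10^-5 K/W
R_aluminium pipe wall = ln(192.4/190)/(2π×237×17.3) = 4.873×10^-7 K/W
R_outer film = 1/(h_o·2πr_oL) = 1/(29.5×2π×0.1924×17.3) = 0.001621 K/W
R_total = 0.001659 K/W
Q = ΔT/R_total = 83/0.001659

Q ≈ 50000 W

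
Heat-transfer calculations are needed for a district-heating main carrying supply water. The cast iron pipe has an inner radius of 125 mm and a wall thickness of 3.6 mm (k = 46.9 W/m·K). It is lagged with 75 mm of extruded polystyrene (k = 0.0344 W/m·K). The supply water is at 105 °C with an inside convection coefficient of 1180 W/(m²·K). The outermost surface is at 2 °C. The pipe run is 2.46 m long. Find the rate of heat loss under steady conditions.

Q ≈ 119 W

Per-layer cylindrical resistances, series-summed:
R_inner film = 1/(h_i·2πr₁L) = 1/(1180×2π×0.125×2.46) = 4.386×10^-4 K/W
R_cast iron pipe wall = ln(128.6/125)/(2π×46.9×2.46) = 3.917×10^-5 K/W
R_extruded polystyrene = ln(203.6/128.6)/(2π×0.0344×2.46) = 0.8641 K/W
R_total = 0.8646 K/W
Q = ΔT/R_total = 103/0.8646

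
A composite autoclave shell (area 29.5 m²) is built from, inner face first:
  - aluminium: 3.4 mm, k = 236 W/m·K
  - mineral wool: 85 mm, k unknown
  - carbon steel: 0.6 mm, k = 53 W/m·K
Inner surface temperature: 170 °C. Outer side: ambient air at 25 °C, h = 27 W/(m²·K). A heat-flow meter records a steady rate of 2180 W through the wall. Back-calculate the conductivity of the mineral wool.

k ≈ 0.0442 W/(m·K)

Thermal resistances in series:
R_aluminium = L/(kA) = 0.0034/(236×29.5) = 4.884×10^-7 K/W
R_carbon steel = L/(kA) = 0.0006/(53×29.5) = 3.838×10^-7 K/W
R_outer film = 1/(h_o·A) = 1/(27×29.5) = 0.001255 K/W
Sum of known resistances R_other = 0.001256 K/W
Total R = ΔT/Q = 145/2180 = 0.06651 K/W
R_mineral wool = R_total − R_other = 0.06526 K/W
k = L/(R·A) = 0.085/(0.06526×29.5)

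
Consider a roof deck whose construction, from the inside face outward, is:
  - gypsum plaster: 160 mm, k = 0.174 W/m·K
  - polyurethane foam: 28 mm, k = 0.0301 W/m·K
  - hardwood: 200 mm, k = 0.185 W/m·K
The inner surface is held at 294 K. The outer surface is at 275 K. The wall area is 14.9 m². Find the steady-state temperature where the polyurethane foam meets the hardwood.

Thermal resistances in series:
R_gypsum plaster = L/(kA) = 0.16/(0.174×14.9) = 0.06171 K/W
R_polyurethane foam = L/(kA) = 0.028/(0.0301×14.9) = 0.06243 K/W
R_hardwood = L/(kA) = 0.2/(0.185×14.9) = 0.07256 K/W
R_total = 0.1967 K/W;  Q = ΔT/R_total = 19/0.1967 = 96.59 W
T_interface = T_inner − Q·ΣR(inner→interface) = 294 − 96.6×0.1241

T ≈ 282 K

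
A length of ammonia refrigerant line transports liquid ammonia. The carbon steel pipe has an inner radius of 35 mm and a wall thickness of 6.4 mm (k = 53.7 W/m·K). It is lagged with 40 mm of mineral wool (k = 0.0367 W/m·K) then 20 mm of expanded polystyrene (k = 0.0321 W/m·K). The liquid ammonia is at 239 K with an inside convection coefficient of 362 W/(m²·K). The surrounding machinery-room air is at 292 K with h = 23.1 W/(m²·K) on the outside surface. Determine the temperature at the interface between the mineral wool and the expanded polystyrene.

T ≈ 277 K

Radial resistances (cylindrical: R_cond = ln(r_o/r_i)/(2πkL), R_conv = 1/(h·2πrL)):
R_inner film = 1/(h_i·2πr₁L) = 1/(362×2π×0.035×1) = 0.01256 K/W
R_carbon steel pipe wall = ln(41.4/35)/(2π×53.7×1) = 4.977×10^-4 K/W
R_mineral wool = ln(81.4/41.4)/(2π×0.0367×1) = 2.932 K/W
R_expanded polystyrene = ln(101.4/81.4)/(2π×0.0321×1) = 1.089 K/W
R_outer film = 1/(h_o·2πr_oL) = 1/(23.1×2π×0.1014×1) = 0.06795 K/W
R_total = 4.102 K/W
Q = ΔT/R_total = 53/4.102
Q = 12.9 W/m
T_interface = T_inner + Q·ΣR(inner→interface) = 239 + 12.9×2.945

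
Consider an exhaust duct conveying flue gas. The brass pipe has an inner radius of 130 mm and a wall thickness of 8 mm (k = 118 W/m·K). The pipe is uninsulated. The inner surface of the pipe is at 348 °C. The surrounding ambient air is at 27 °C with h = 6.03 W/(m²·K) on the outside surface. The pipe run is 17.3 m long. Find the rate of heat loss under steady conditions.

For a radial system each layer contributes R = ln(r_out/r_in)/(2πkL); films add R = 1/(hA).
R_brass pipe wall = ln(138/130)/(2π×118×17.3) = 4.656×10^-6 K/W
R_outer film = 1/(h_o·2πr_oL) = 1/(6.03×2π×0.138×17.3) = 0.01106 K/W
R_total = 0.01106 K/W
Q = ΔT/R_total = 321/0.01106

Q ≈ 29000 W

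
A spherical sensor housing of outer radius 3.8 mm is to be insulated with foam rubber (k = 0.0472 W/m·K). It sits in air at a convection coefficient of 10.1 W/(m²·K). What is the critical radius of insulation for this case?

For a sphere r_cr = 2k/h = 2×0.0472/10.1
r_cr = 9.35 mm; since the bare radius (3.8 mm) is below r_cr, adding a thin layer of insulation will *increase* heat loss.

r_cr ≈ 9.35 mm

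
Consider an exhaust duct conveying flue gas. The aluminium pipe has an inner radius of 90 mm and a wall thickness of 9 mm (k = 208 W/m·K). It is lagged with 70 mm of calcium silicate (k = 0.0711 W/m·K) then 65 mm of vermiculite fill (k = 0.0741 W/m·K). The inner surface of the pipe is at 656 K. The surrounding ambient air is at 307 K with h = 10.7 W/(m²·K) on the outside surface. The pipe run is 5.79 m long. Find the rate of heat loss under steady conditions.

Q ≈ 1030 W

Treating each annulus and film as a series resistance:
R_aluminium pipe wall = ln(99/90)/(2π×208×5.79) = 1.26×10^-5 K/W
R_calcium silicate = ln(169/99)/(2π×0.0711×5.79) = 0.2068 K/W
R_vermiculite fill = ln(234/169)/(2π×0.0741×5.79) = 0.1207 K/W
R_outer film = 1/(h_o·2πr_oL) = 1/(10.7×2π×0.234×5.79) = 0.01098 K/W
R_total = 0.3385 K/W
Q = ΔT/R_total = 349/0.3385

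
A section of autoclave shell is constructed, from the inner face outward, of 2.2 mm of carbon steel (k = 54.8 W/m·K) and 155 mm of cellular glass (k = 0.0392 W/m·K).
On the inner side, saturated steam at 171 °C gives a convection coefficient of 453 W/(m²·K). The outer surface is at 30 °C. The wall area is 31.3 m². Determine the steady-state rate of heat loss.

Q ≈ 1120 W

Using the resistance-network approach (series):
R_inner film = 1/(h_i·A) = 1/(453×31.3) = 7.053×10^-5 K/W
R_carbon steel = L/(kA) = 0.0022/(54.8×31.3) = 1.283×10^-6 K/W
R_cellular glass = L/(kA) = 0.155/(0.0392×31.3) = 0.1263 K/W
R_total = 0.1264 K/W
Q = ΔT / R_total = 141 / 0.1264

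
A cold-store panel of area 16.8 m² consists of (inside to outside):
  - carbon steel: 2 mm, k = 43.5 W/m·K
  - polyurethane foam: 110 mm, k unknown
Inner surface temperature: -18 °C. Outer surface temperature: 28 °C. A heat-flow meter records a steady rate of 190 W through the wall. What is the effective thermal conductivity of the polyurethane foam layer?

Model the wall as resistances in series:
R_carbon steel = L/(kA) = 0.002/(43.5×16.8) = 2.737×10^-6 K/W
Sum of known resistances R_other = 2.737×10^-6 K/W
Total R = ΔT/Q = 46/190 = 0.2421 K/W
R_polyurethane foam = R_total − R_other = 0.2421 K/W
k = L/(R·A) = 0.11/(0.2421×16.8)

k ≈ 0.027 W/(m·K)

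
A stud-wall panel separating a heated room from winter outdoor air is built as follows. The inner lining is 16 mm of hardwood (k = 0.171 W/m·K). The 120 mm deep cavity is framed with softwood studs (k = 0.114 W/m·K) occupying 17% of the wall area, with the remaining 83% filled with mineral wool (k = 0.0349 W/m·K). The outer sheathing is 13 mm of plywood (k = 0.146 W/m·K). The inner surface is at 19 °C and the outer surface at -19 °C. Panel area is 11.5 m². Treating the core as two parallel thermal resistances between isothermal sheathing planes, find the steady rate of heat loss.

Sheathing layers in series; stud and cavity paths in parallel between them.
R_inner = 0.016/(0.171×11.5) = 0.008136 K/W
R_stud  = 0.12/(0.114×0.17×11.5) = 0.5384 K/W
R_cav   = 0.12/(0.0349×0.83×11.5) = 0.3602 K/W
1/R_core = 1/R_stud + 1/R_cav → R_core = 0.2158 K/W
R_outer = 0.013/(0.146×11.5) = 0.007743 K/W
R_total = 0.2317 K/W
Q = ΔT/R_total = 38/0.2317

Q ≈ 164 W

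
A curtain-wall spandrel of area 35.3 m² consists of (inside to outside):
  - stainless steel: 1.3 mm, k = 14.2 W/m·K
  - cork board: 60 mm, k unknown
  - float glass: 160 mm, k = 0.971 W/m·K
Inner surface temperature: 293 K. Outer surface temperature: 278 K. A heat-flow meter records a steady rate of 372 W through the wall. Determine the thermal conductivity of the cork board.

k ≈ 0.0477 W/(m·K)

Series thermal resistances:
R_stainless steel = L/(kA) = 0.0013/(14.2×35.3) = 2.593×10^-6 K/W
R_float glass = L/(kA) = 0.16/(0.971×35.3) = 0.004668 K/W
Sum of known resistances R_other = 0.004671 K/W
Total R = ΔT/Q = 15/372 = 0.04032 K/W
R_cork board = R_total − R_other = 0.03565 K/W
k = L/(R·A) = 0.06/(0.03565×35.3)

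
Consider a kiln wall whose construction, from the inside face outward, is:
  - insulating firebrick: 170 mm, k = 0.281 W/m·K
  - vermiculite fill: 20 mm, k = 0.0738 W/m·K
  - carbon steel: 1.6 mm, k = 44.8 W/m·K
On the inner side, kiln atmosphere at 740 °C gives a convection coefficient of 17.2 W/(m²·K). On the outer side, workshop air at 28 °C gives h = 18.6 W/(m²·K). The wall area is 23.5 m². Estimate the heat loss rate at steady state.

Treating each layer as a thermal resistance in series:
R_inner film = 1/(h_i·A) = 1/(17.2×23.5) = 0.002474 K/W
R_insulating firebrick = L/(kA) = 0.17/(0.281×23.5) = 0.02574 K/W
R_vermiculite fill = L/(kA) = 0.02/(0.0738×23.5) = 0.01153 K/W
R_carbon steel = L/(kA) = 0.0016/(44.8×23.5) = 1.52×10^-6 K/W
R_outer film = 1/(h_o·A) = 1/(18.6×23.5) = 0.002288 K/W
R_total = 0.04204 K/W
Q = ΔT / R_total = 712 / 0.04204

Q ≈ 16900 W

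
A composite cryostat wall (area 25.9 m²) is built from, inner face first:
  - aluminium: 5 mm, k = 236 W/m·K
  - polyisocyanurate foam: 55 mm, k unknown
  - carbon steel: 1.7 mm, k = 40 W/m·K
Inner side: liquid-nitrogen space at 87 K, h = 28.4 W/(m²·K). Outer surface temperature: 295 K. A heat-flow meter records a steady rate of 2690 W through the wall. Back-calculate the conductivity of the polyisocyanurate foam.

k ≈ 0.028 W/(m·K)

Treating each layer as a thermal resistance in series:
R_inner film = 1/(h_i·A) = 1/(28.4×25.9) = 0.00136 K/W
R_aluminium = L/(kA) = 0.005/(236×25.9) = 8.18×10^-7 K/W
R_carbon steel = L/(kA) = 0.0017/(40×25.9) = 1.641×10^-6 K/W
Sum of known resistances R_other = 0.001362 K/W
Total R = ΔT/Q = 208/2690 = 0.07732 K/W
R_polyisocyanurate foam = R_total − R_other = 0.07596 K/W
k = L/(R·A) = 0.055/(0.07596×25.9)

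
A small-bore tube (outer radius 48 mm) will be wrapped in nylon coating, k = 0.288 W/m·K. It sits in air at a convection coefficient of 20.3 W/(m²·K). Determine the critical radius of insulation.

r_cr ≈ 14.2 mm

For a cylinder r_cr = k/h = 0.288/20.3
r_cr = 14.2 mm; since the bare radius (48 mm) is above r_cr, any added insulation will reduce heat loss.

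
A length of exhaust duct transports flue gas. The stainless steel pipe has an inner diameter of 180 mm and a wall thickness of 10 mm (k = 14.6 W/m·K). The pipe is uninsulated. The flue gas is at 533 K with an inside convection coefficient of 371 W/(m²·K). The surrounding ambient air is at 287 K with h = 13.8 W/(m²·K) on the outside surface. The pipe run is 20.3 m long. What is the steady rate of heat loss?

Radial resistances (cylindrical: R_cond = ln(r_o/r_i)/(2πkL), R_conv = 1/(h·2πrL)):
R_inner film = 1/(h_i·2πr₁L) = 1/(371×2π×0.09×20.3) = 2.348×10^-4 K/W
R_stainless steel pipe wall = ln(100/90)/(2π×14.6×20.3) = 5.658×10^-5 K/W
R_outer film = 1/(h_o·2πr_oL) = 1/(13.8×2π×0.1×20.3) = 0.005681 K/W
R_total = 0.005973 K/W
Q = ΔT/R_total = 246/0.005973

Q ≈ 41200 W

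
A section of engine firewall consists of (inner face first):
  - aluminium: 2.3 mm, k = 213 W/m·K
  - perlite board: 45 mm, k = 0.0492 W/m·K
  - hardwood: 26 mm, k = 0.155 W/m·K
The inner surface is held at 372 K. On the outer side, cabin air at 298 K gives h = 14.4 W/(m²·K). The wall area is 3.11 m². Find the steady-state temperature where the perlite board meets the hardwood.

Thermal resistances in series:
R_aluminium = L/(kA) = 0.0023/(213×3.11) = 3.472×10^-6 K/W
R_perlite board = L/(kA) = 0.045/(0.0492×3.11) = 0.2941 K/W
R_hardwood = L/(kA) = 0.026/(0.155×3.11) = 0.05394 K/W
R_outer film = 1/(h_o·A) = 1/(14.4×3.11) = 0.02233 K/W
R_total = 0.3704 K/W;  Q = ΔT/R_total = 74/0.3704 = 199.8 W
T_interface = T_inner − Q·ΣR(inner→interface) = 372 − 200×0.2941

T ≈ 313 K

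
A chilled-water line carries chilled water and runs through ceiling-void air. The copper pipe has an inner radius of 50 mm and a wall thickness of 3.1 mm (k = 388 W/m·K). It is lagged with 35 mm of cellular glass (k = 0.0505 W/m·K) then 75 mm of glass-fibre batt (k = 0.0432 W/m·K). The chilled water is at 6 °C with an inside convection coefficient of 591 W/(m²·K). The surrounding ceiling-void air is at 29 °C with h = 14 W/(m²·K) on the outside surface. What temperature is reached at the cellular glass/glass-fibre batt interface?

T ≈ 15.3 °C

Treating each annulus and film as a series resistance:
R_inner film = 1/(h_i·2πr₁L) = 1/(591×2π×0.05×1) = 0.005386 K/W
R_copper pipe wall = ln(53.1/50)/(2π×388×1) = 2.467×10^-5 K/W
R_cellular glass = ln(88.1/53.1)/(2π×0.0505×1) = 1.596 K/W
R_glass-fibre batt = ln(163.1/88.1)/(2π×0.0432×1) = 2.269 K/W
R_outer film = 1/(h_o·2πr_oL) = 1/(14×2π×0.1631×1) = 0.0697 K/W
R_total = 3.94 K/W
Q = ΔT/R_total = 23/3.94
Q = 5.84 W/m
T_interface = T_inner + Q·ΣR(inner→interface) = 6 + 5.84×1.601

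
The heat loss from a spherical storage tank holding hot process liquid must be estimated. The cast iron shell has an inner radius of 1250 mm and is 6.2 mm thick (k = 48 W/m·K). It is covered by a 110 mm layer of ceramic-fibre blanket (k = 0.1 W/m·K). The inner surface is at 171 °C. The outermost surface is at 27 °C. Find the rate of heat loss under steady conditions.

For a spherical shell R = (1/r₁ − 1/r₂)/(4πk); film R = 1/(h·4πr²). In series:
R_cast iron shell = (1/1.25 − 1/1.2562)/(4π×48) = 6.546×10^-6 K/W
R_ceramic-fibre blanket = (1/1.2562 − 1/1.3662)/(4π×0.1) = 0.051 K/W
R_total = 0.05101 K/W
Q = ΔT/R_total = 144/0.05101

Q ≈ 2820 W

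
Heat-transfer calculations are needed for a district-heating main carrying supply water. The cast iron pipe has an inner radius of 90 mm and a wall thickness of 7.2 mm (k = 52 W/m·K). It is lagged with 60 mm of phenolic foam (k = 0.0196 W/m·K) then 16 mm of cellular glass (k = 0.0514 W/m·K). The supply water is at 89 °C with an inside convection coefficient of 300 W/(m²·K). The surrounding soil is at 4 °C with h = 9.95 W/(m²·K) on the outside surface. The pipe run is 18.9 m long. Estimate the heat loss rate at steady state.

For a radial system each layer contributes R = ln(r_out/r_in)/(2πkL); films add R = 1/(hA).
R_inner film = 1/(h_i·2πr₁L) = 1/(300×2π×0.09×18.9) = 3.119×10^-4 K/W
R_cast iron pipe wall = ln(97.2/90)/(2π×52×18.9) = 1.246×10^-5 K/W
R_phenolic foam = ln(157.2/97.2)/(2π×0.0196×18.9) = 0.2065 K/W
R_cellular glass = ln(173.2/157.2)/(2π×0.0514×18.9) = 0.01588 K/W
R_outer film = 1/(h_o·2πr_oL) = 1/(9.95×2π×0.1732×18.9) = 0.004886 K/W
R_total = 0.2276 K/W
Q = ΔT/R_total = 85/0.2276

Q ≈ 373 W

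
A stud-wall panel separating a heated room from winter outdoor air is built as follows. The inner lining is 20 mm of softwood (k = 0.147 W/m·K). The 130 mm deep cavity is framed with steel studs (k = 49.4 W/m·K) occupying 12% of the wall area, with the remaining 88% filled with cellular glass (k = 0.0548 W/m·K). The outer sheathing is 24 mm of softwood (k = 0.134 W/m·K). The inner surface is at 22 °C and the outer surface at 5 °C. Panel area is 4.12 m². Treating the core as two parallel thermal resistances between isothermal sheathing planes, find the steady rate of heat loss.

Sheathing layers in series; stud and cavity paths in parallel between them.
R_inner = 0.02/(0.147×4.12) = 0.03302 K/W
R_stud  = 0.13/(49.4×0.12×4.12) = 0.005323 K/W
R_cav   = 0.13/(0.0548×0.88×4.12) = 0.6543 K/W
1/R_core = 1/R_stud + 1/R_cav → R_core = 0.00528 K/W
R_outer = 0.024/(0.134×4.12) = 0.04347 K/W
R_total = 0.08177 K/W
Q = ΔT/R_total = 17/0.08177

Q ≈ 208 W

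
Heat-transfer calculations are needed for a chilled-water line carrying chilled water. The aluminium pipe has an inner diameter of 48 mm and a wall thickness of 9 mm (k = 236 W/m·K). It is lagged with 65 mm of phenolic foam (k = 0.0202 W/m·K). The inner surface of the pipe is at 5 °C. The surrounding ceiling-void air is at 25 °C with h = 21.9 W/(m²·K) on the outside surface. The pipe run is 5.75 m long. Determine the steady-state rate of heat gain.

Q ≈ 13.3 W

Treating each annulus and film as a series resistance:
R_aluminium pipe wall = ln(33/24)/(2π×236×5.75) = 3.735×10^-5 K/W
R_phenolic foam = ln(98/33)/(2π×0.0202×5.75) = 1.491 K/W
R_outer film = 1/(h_o·2πr_oL) = 1/(21.9×2π×0.098×5.75) = 0.0129 K/W
R_total = 1.504 K/W
Q = ΔT/R_total = 20/1.504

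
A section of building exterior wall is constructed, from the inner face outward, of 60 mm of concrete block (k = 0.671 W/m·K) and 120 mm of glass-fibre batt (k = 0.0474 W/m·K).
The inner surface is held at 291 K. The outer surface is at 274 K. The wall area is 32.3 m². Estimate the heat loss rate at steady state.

Q ≈ 209 W

Thermal resistances in series:
R_concrete block = L/(kA) = 0.06/(0.671×32.3) = 0.002768 K/W
R_glass-fibre batt = L/(kA) = 0.12/(0.0474×32.3) = 0.07838 K/W
R_total = 0.08115 K/W
Q = ΔT / R_total = 17 / 0.08115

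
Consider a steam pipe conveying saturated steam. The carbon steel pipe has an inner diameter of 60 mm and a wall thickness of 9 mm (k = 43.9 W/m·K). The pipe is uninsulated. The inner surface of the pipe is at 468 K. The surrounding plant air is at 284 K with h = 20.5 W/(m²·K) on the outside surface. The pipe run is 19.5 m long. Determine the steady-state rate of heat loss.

Per-layer cylindrical resistances, series-summed:
R_carbon steel pipe wall = ln(39/30)/(2π×43.9×19.5) = 4.878×10^-5 K/W
R_outer film = 1/(h_o·2πr_oL) = 1/(20.5×2π×0.039×19.5) = 0.01021 K/W
R_total = 0.01026 K/W
Q = ΔT/R_total = 184/0.01026

Q ≈ 17900 W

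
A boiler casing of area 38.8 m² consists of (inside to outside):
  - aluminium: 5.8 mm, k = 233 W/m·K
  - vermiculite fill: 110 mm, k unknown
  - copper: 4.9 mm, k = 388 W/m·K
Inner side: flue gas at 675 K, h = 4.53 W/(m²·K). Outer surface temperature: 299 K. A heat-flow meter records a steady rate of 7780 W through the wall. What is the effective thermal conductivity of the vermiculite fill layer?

k ≈ 0.0665 W/(m·K)

Thermal resistances in series:
R_inner film = 1/(h_i·A) = 1/(4.53×38.8) = 0.005689 K/W
R_aluminium = L/(kA) = 0.0058/(233×38.8) = 6.416×10^-7 K/W
R_copper = L/(kA) = 0.0049/(388×38.8) = 3.255×10^-7 K/W
Sum of known resistances R_other = 0.00569 K/W
Total R = ΔT/Q = 376/7780 = 0.04833 K/W
R_vermiculite fill = R_total − R_other = 0.04264 K/W
k = L/(R·A) = 0.11/(0.04264×38.8)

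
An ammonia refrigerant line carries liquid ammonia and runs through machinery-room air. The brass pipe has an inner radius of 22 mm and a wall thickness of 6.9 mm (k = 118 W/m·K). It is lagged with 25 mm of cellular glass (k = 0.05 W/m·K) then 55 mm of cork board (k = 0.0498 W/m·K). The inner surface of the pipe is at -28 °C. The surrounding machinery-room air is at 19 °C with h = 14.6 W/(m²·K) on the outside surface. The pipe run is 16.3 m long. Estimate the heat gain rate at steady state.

Q ≈ 177 W

Cylindrical conduction, so R = ln(r₂/r₁)/(2πkL) per layer, in series:
R_brass pipe wall = ln(28.9/22)/(2π×118×16.3) = 2.257×10^-5 K/W
R_cellular glass = ln(53.9/28.9)/(2π×0.05×16.3) = 0.1217 K/W
R_cork board = ln(108.9/53.9)/(2π×0.0498×16.3) = 0.1379 K/W
R_outer film = 1/(h_o·2πr_oL) = 1/(14.6×2π×0.1089×16.3) = 0.006141 K/W
R_total = 0.2658 K/W
Q = ΔT/R_total = 47/0.2658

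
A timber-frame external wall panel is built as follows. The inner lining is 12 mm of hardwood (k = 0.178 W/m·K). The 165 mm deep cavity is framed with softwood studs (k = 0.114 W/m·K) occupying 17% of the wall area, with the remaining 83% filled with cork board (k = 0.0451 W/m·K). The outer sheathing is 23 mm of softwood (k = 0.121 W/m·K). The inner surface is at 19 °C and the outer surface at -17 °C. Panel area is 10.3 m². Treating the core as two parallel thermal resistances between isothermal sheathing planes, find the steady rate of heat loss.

Q ≈ 117 W

Sheathing layers in series; stud and cavity paths in parallel between them.
R_inner = 0.012/(0.178×10.3) = 0.006545 K/W
R_stud  = 0.165/(0.114×0.17×10.3) = 0.8266 K/W
R_cav   = 0.165/(0.0451×0.83×10.3) = 0.4279 K/W
1/R_core = 1/R_stud + 1/R_cav → R_core = 0.282 K/W
R_outer = 0.023/(0.121×10.3) = 0.01845 K/W
R_total = 0.307 K/W
Q = ΔT/R_total = 36/0.307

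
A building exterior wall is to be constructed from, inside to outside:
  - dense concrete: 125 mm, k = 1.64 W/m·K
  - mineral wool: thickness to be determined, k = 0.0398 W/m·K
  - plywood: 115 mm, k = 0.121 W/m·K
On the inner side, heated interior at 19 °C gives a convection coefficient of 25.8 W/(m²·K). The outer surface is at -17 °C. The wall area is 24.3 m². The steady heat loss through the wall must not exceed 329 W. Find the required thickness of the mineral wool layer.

L ≈ 63.4 mm

Thermal resistances in series:
R_inner film = 1/(h_i·A) = 1/(25.8×24.3) = 0.001595 K/W
R_dense concrete = L/(kA) = 0.125/(1.64×24.3) = 0.003137 K/W
R_plywood = L/(kA) = 0.115/(0.121×24.3) = 0.03911 K/W
Sum of the known resistances R_other = 0.04384 K/W
Required total resistance R_tot = ΔT/Q_allow = 36/329 = 0.1094 K/W
R_mineral wool = R_tot − R_other = 0.06558 K/W
L = R·k·A = 0.06558×0.0398×24.3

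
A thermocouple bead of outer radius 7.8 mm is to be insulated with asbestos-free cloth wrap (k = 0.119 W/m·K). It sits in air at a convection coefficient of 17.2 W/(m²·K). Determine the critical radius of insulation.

r_cr ≈ 13.8 mm

For a sphere r_cr = 2k/h = 2×0.119/17.2
r_cr = 13.8 mm; since the bare radius (7.8 mm) is below r_cr, adding a thin layer of insulation will *increase* heat loss.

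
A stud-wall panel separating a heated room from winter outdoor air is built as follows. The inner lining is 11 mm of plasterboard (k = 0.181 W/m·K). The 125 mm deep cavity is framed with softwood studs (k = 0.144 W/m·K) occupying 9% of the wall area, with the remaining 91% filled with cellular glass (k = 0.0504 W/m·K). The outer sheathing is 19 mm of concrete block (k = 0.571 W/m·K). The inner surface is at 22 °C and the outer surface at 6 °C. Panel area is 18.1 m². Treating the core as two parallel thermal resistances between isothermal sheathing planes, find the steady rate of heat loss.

Sheathing layers in series; stud and cavity paths in parallel between them.
R_inner = 0.011/(0.181×18.1) = 0.003358 K/W
R_stud  = 0.125/(0.144×0.09×18.1) = 0.5329 K/W
R_cav   = 0.125/(0.0504×0.91×18.1) = 0.1506 K/W
1/R_core = 1/R_stud + 1/R_cav → R_core = 0.1174 K/W
R_outer = 0.019/(0.571×18.1) = 0.001838 K/W
R_total = 0.1226 K/W
Q = ΔT/R_total = 16/0.1226

Q ≈ 131 W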